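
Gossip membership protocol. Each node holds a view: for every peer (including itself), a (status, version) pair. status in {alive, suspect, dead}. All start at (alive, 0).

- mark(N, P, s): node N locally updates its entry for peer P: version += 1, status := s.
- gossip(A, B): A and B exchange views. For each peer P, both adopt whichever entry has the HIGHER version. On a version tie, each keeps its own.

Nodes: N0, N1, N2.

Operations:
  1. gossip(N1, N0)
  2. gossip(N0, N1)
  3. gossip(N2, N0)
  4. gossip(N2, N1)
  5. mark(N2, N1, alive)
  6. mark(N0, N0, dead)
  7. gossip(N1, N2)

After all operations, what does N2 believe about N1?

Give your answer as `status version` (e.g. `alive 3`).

Answer: alive 1

Derivation:
Op 1: gossip N1<->N0 -> N1.N0=(alive,v0) N1.N1=(alive,v0) N1.N2=(alive,v0) | N0.N0=(alive,v0) N0.N1=(alive,v0) N0.N2=(alive,v0)
Op 2: gossip N0<->N1 -> N0.N0=(alive,v0) N0.N1=(alive,v0) N0.N2=(alive,v0) | N1.N0=(alive,v0) N1.N1=(alive,v0) N1.N2=(alive,v0)
Op 3: gossip N2<->N0 -> N2.N0=(alive,v0) N2.N1=(alive,v0) N2.N2=(alive,v0) | N0.N0=(alive,v0) N0.N1=(alive,v0) N0.N2=(alive,v0)
Op 4: gossip N2<->N1 -> N2.N0=(alive,v0) N2.N1=(alive,v0) N2.N2=(alive,v0) | N1.N0=(alive,v0) N1.N1=(alive,v0) N1.N2=(alive,v0)
Op 5: N2 marks N1=alive -> (alive,v1)
Op 6: N0 marks N0=dead -> (dead,v1)
Op 7: gossip N1<->N2 -> N1.N0=(alive,v0) N1.N1=(alive,v1) N1.N2=(alive,v0) | N2.N0=(alive,v0) N2.N1=(alive,v1) N2.N2=(alive,v0)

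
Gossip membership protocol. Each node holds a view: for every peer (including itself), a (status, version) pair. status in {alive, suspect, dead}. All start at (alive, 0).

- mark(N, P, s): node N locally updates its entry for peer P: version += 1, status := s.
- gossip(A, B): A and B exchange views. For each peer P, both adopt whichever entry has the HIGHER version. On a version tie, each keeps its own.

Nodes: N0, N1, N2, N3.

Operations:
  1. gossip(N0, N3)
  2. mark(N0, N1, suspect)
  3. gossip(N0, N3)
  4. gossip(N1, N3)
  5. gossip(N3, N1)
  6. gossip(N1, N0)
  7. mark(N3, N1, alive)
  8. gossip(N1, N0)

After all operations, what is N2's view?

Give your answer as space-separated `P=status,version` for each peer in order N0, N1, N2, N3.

Op 1: gossip N0<->N3 -> N0.N0=(alive,v0) N0.N1=(alive,v0) N0.N2=(alive,v0) N0.N3=(alive,v0) | N3.N0=(alive,v0) N3.N1=(alive,v0) N3.N2=(alive,v0) N3.N3=(alive,v0)
Op 2: N0 marks N1=suspect -> (suspect,v1)
Op 3: gossip N0<->N3 -> N0.N0=(alive,v0) N0.N1=(suspect,v1) N0.N2=(alive,v0) N0.N3=(alive,v0) | N3.N0=(alive,v0) N3.N1=(suspect,v1) N3.N2=(alive,v0) N3.N3=(alive,v0)
Op 4: gossip N1<->N3 -> N1.N0=(alive,v0) N1.N1=(suspect,v1) N1.N2=(alive,v0) N1.N3=(alive,v0) | N3.N0=(alive,v0) N3.N1=(suspect,v1) N3.N2=(alive,v0) N3.N3=(alive,v0)
Op 5: gossip N3<->N1 -> N3.N0=(alive,v0) N3.N1=(suspect,v1) N3.N2=(alive,v0) N3.N3=(alive,v0) | N1.N0=(alive,v0) N1.N1=(suspect,v1) N1.N2=(alive,v0) N1.N3=(alive,v0)
Op 6: gossip N1<->N0 -> N1.N0=(alive,v0) N1.N1=(suspect,v1) N1.N2=(alive,v0) N1.N3=(alive,v0) | N0.N0=(alive,v0) N0.N1=(suspect,v1) N0.N2=(alive,v0) N0.N3=(alive,v0)
Op 7: N3 marks N1=alive -> (alive,v2)
Op 8: gossip N1<->N0 -> N1.N0=(alive,v0) N1.N1=(suspect,v1) N1.N2=(alive,v0) N1.N3=(alive,v0) | N0.N0=(alive,v0) N0.N1=(suspect,v1) N0.N2=(alive,v0) N0.N3=(alive,v0)

Answer: N0=alive,0 N1=alive,0 N2=alive,0 N3=alive,0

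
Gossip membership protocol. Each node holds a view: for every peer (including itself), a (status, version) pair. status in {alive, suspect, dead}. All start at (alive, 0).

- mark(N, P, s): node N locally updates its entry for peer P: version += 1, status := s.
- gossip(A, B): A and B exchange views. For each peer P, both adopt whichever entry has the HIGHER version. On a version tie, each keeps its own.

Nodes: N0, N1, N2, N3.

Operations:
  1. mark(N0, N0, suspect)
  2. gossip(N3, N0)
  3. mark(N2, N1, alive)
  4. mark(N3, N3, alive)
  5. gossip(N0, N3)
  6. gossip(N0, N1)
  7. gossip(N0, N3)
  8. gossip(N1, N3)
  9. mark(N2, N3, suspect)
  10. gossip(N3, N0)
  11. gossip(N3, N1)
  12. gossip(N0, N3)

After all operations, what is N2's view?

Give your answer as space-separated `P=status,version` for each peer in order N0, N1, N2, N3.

Answer: N0=alive,0 N1=alive,1 N2=alive,0 N3=suspect,1

Derivation:
Op 1: N0 marks N0=suspect -> (suspect,v1)
Op 2: gossip N3<->N0 -> N3.N0=(suspect,v1) N3.N1=(alive,v0) N3.N2=(alive,v0) N3.N3=(alive,v0) | N0.N0=(suspect,v1) N0.N1=(alive,v0) N0.N2=(alive,v0) N0.N3=(alive,v0)
Op 3: N2 marks N1=alive -> (alive,v1)
Op 4: N3 marks N3=alive -> (alive,v1)
Op 5: gossip N0<->N3 -> N0.N0=(suspect,v1) N0.N1=(alive,v0) N0.N2=(alive,v0) N0.N3=(alive,v1) | N3.N0=(suspect,v1) N3.N1=(alive,v0) N3.N2=(alive,v0) N3.N3=(alive,v1)
Op 6: gossip N0<->N1 -> N0.N0=(suspect,v1) N0.N1=(alive,v0) N0.N2=(alive,v0) N0.N3=(alive,v1) | N1.N0=(suspect,v1) N1.N1=(alive,v0) N1.N2=(alive,v0) N1.N3=(alive,v1)
Op 7: gossip N0<->N3 -> N0.N0=(suspect,v1) N0.N1=(alive,v0) N0.N2=(alive,v0) N0.N3=(alive,v1) | N3.N0=(suspect,v1) N3.N1=(alive,v0) N3.N2=(alive,v0) N3.N3=(alive,v1)
Op 8: gossip N1<->N3 -> N1.N0=(suspect,v1) N1.N1=(alive,v0) N1.N2=(alive,v0) N1.N3=(alive,v1) | N3.N0=(suspect,v1) N3.N1=(alive,v0) N3.N2=(alive,v0) N3.N3=(alive,v1)
Op 9: N2 marks N3=suspect -> (suspect,v1)
Op 10: gossip N3<->N0 -> N3.N0=(suspect,v1) N3.N1=(alive,v0) N3.N2=(alive,v0) N3.N3=(alive,v1) | N0.N0=(suspect,v1) N0.N1=(alive,v0) N0.N2=(alive,v0) N0.N3=(alive,v1)
Op 11: gossip N3<->N1 -> N3.N0=(suspect,v1) N3.N1=(alive,v0) N3.N2=(alive,v0) N3.N3=(alive,v1) | N1.N0=(suspect,v1) N1.N1=(alive,v0) N1.N2=(alive,v0) N1.N3=(alive,v1)
Op 12: gossip N0<->N3 -> N0.N0=(suspect,v1) N0.N1=(alive,v0) N0.N2=(alive,v0) N0.N3=(alive,v1) | N3.N0=(suspect,v1) N3.N1=(alive,v0) N3.N2=(alive,v0) N3.N3=(alive,v1)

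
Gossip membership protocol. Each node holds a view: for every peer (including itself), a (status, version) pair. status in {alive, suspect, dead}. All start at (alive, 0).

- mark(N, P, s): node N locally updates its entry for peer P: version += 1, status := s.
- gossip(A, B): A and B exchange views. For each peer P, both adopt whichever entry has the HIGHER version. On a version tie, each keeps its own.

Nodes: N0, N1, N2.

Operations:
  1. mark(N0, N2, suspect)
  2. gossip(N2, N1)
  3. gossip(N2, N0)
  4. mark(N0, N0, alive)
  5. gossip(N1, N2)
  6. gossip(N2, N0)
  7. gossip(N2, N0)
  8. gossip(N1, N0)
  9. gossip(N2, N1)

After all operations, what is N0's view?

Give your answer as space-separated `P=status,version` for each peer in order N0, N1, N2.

Op 1: N0 marks N2=suspect -> (suspect,v1)
Op 2: gossip N2<->N1 -> N2.N0=(alive,v0) N2.N1=(alive,v0) N2.N2=(alive,v0) | N1.N0=(alive,v0) N1.N1=(alive,v0) N1.N2=(alive,v0)
Op 3: gossip N2<->N0 -> N2.N0=(alive,v0) N2.N1=(alive,v0) N2.N2=(suspect,v1) | N0.N0=(alive,v0) N0.N1=(alive,v0) N0.N2=(suspect,v1)
Op 4: N0 marks N0=alive -> (alive,v1)
Op 5: gossip N1<->N2 -> N1.N0=(alive,v0) N1.N1=(alive,v0) N1.N2=(suspect,v1) | N2.N0=(alive,v0) N2.N1=(alive,v0) N2.N2=(suspect,v1)
Op 6: gossip N2<->N0 -> N2.N0=(alive,v1) N2.N1=(alive,v0) N2.N2=(suspect,v1) | N0.N0=(alive,v1) N0.N1=(alive,v0) N0.N2=(suspect,v1)
Op 7: gossip N2<->N0 -> N2.N0=(alive,v1) N2.N1=(alive,v0) N2.N2=(suspect,v1) | N0.N0=(alive,v1) N0.N1=(alive,v0) N0.N2=(suspect,v1)
Op 8: gossip N1<->N0 -> N1.N0=(alive,v1) N1.N1=(alive,v0) N1.N2=(suspect,v1) | N0.N0=(alive,v1) N0.N1=(alive,v0) N0.N2=(suspect,v1)
Op 9: gossip N2<->N1 -> N2.N0=(alive,v1) N2.N1=(alive,v0) N2.N2=(suspect,v1) | N1.N0=(alive,v1) N1.N1=(alive,v0) N1.N2=(suspect,v1)

Answer: N0=alive,1 N1=alive,0 N2=suspect,1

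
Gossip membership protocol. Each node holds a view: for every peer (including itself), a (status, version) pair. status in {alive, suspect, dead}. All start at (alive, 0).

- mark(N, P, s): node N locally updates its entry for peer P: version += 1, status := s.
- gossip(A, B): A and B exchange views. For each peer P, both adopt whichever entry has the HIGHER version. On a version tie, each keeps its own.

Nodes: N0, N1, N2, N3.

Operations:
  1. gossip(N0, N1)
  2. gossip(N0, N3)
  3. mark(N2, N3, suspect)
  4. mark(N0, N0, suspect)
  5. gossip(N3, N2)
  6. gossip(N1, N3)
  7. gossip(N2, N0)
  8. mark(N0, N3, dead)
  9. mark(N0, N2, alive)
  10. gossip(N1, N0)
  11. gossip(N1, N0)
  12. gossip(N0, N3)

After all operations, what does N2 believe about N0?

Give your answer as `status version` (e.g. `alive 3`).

Op 1: gossip N0<->N1 -> N0.N0=(alive,v0) N0.N1=(alive,v0) N0.N2=(alive,v0) N0.N3=(alive,v0) | N1.N0=(alive,v0) N1.N1=(alive,v0) N1.N2=(alive,v0) N1.N3=(alive,v0)
Op 2: gossip N0<->N3 -> N0.N0=(alive,v0) N0.N1=(alive,v0) N0.N2=(alive,v0) N0.N3=(alive,v0) | N3.N0=(alive,v0) N3.N1=(alive,v0) N3.N2=(alive,v0) N3.N3=(alive,v0)
Op 3: N2 marks N3=suspect -> (suspect,v1)
Op 4: N0 marks N0=suspect -> (suspect,v1)
Op 5: gossip N3<->N2 -> N3.N0=(alive,v0) N3.N1=(alive,v0) N3.N2=(alive,v0) N3.N3=(suspect,v1) | N2.N0=(alive,v0) N2.N1=(alive,v0) N2.N2=(alive,v0) N2.N3=(suspect,v1)
Op 6: gossip N1<->N3 -> N1.N0=(alive,v0) N1.N1=(alive,v0) N1.N2=(alive,v0) N1.N3=(suspect,v1) | N3.N0=(alive,v0) N3.N1=(alive,v0) N3.N2=(alive,v0) N3.N3=(suspect,v1)
Op 7: gossip N2<->N0 -> N2.N0=(suspect,v1) N2.N1=(alive,v0) N2.N2=(alive,v0) N2.N3=(suspect,v1) | N0.N0=(suspect,v1) N0.N1=(alive,v0) N0.N2=(alive,v0) N0.N3=(suspect,v1)
Op 8: N0 marks N3=dead -> (dead,v2)
Op 9: N0 marks N2=alive -> (alive,v1)
Op 10: gossip N1<->N0 -> N1.N0=(suspect,v1) N1.N1=(alive,v0) N1.N2=(alive,v1) N1.N3=(dead,v2) | N0.N0=(suspect,v1) N0.N1=(alive,v0) N0.N2=(alive,v1) N0.N3=(dead,v2)
Op 11: gossip N1<->N0 -> N1.N0=(suspect,v1) N1.N1=(alive,v0) N1.N2=(alive,v1) N1.N3=(dead,v2) | N0.N0=(suspect,v1) N0.N1=(alive,v0) N0.N2=(alive,v1) N0.N3=(dead,v2)
Op 12: gossip N0<->N3 -> N0.N0=(suspect,v1) N0.N1=(alive,v0) N0.N2=(alive,v1) N0.N3=(dead,v2) | N3.N0=(suspect,v1) N3.N1=(alive,v0) N3.N2=(alive,v1) N3.N3=(dead,v2)

Answer: suspect 1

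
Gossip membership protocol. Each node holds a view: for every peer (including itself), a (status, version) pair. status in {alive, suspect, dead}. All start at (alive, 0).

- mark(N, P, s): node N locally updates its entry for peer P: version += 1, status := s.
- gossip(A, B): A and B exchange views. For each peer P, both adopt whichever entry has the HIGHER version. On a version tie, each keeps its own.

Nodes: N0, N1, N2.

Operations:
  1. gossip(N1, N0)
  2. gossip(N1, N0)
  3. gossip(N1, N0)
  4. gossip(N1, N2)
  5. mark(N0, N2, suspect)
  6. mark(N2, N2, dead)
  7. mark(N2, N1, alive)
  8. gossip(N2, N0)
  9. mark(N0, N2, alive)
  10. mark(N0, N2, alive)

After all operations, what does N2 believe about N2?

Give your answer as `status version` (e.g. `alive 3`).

Answer: dead 1

Derivation:
Op 1: gossip N1<->N0 -> N1.N0=(alive,v0) N1.N1=(alive,v0) N1.N2=(alive,v0) | N0.N0=(alive,v0) N0.N1=(alive,v0) N0.N2=(alive,v0)
Op 2: gossip N1<->N0 -> N1.N0=(alive,v0) N1.N1=(alive,v0) N1.N2=(alive,v0) | N0.N0=(alive,v0) N0.N1=(alive,v0) N0.N2=(alive,v0)
Op 3: gossip N1<->N0 -> N1.N0=(alive,v0) N1.N1=(alive,v0) N1.N2=(alive,v0) | N0.N0=(alive,v0) N0.N1=(alive,v0) N0.N2=(alive,v0)
Op 4: gossip N1<->N2 -> N1.N0=(alive,v0) N1.N1=(alive,v0) N1.N2=(alive,v0) | N2.N0=(alive,v0) N2.N1=(alive,v0) N2.N2=(alive,v0)
Op 5: N0 marks N2=suspect -> (suspect,v1)
Op 6: N2 marks N2=dead -> (dead,v1)
Op 7: N2 marks N1=alive -> (alive,v1)
Op 8: gossip N2<->N0 -> N2.N0=(alive,v0) N2.N1=(alive,v1) N2.N2=(dead,v1) | N0.N0=(alive,v0) N0.N1=(alive,v1) N0.N2=(suspect,v1)
Op 9: N0 marks N2=alive -> (alive,v2)
Op 10: N0 marks N2=alive -> (alive,v3)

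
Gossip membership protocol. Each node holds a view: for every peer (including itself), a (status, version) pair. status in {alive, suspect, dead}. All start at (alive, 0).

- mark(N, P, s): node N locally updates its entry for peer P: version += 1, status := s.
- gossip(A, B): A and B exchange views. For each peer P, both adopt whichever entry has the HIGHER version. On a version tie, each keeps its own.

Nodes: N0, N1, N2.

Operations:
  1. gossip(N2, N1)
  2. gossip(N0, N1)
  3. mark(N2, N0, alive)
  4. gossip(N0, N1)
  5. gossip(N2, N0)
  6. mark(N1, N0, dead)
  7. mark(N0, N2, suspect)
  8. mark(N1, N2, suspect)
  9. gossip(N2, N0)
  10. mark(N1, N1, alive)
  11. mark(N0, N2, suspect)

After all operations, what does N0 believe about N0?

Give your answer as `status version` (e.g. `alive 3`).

Answer: alive 1

Derivation:
Op 1: gossip N2<->N1 -> N2.N0=(alive,v0) N2.N1=(alive,v0) N2.N2=(alive,v0) | N1.N0=(alive,v0) N1.N1=(alive,v0) N1.N2=(alive,v0)
Op 2: gossip N0<->N1 -> N0.N0=(alive,v0) N0.N1=(alive,v0) N0.N2=(alive,v0) | N1.N0=(alive,v0) N1.N1=(alive,v0) N1.N2=(alive,v0)
Op 3: N2 marks N0=alive -> (alive,v1)
Op 4: gossip N0<->N1 -> N0.N0=(alive,v0) N0.N1=(alive,v0) N0.N2=(alive,v0) | N1.N0=(alive,v0) N1.N1=(alive,v0) N1.N2=(alive,v0)
Op 5: gossip N2<->N0 -> N2.N0=(alive,v1) N2.N1=(alive,v0) N2.N2=(alive,v0) | N0.N0=(alive,v1) N0.N1=(alive,v0) N0.N2=(alive,v0)
Op 6: N1 marks N0=dead -> (dead,v1)
Op 7: N0 marks N2=suspect -> (suspect,v1)
Op 8: N1 marks N2=suspect -> (suspect,v1)
Op 9: gossip N2<->N0 -> N2.N0=(alive,v1) N2.N1=(alive,v0) N2.N2=(suspect,v1) | N0.N0=(alive,v1) N0.N1=(alive,v0) N0.N2=(suspect,v1)
Op 10: N1 marks N1=alive -> (alive,v1)
Op 11: N0 marks N2=suspect -> (suspect,v2)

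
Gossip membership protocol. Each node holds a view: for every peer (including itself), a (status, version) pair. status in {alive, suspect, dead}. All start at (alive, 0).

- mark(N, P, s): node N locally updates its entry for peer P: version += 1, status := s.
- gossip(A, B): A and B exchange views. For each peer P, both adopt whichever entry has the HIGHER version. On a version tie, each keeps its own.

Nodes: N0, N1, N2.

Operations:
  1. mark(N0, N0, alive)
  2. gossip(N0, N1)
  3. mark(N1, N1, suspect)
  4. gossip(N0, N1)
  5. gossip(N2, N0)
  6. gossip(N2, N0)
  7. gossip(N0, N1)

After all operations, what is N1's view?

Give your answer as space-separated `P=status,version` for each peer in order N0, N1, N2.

Answer: N0=alive,1 N1=suspect,1 N2=alive,0

Derivation:
Op 1: N0 marks N0=alive -> (alive,v1)
Op 2: gossip N0<->N1 -> N0.N0=(alive,v1) N0.N1=(alive,v0) N0.N2=(alive,v0) | N1.N0=(alive,v1) N1.N1=(alive,v0) N1.N2=(alive,v0)
Op 3: N1 marks N1=suspect -> (suspect,v1)
Op 4: gossip N0<->N1 -> N0.N0=(alive,v1) N0.N1=(suspect,v1) N0.N2=(alive,v0) | N1.N0=(alive,v1) N1.N1=(suspect,v1) N1.N2=(alive,v0)
Op 5: gossip N2<->N0 -> N2.N0=(alive,v1) N2.N1=(suspect,v1) N2.N2=(alive,v0) | N0.N0=(alive,v1) N0.N1=(suspect,v1) N0.N2=(alive,v0)
Op 6: gossip N2<->N0 -> N2.N0=(alive,v1) N2.N1=(suspect,v1) N2.N2=(alive,v0) | N0.N0=(alive,v1) N0.N1=(suspect,v1) N0.N2=(alive,v0)
Op 7: gossip N0<->N1 -> N0.N0=(alive,v1) N0.N1=(suspect,v1) N0.N2=(alive,v0) | N1.N0=(alive,v1) N1.N1=(suspect,v1) N1.N2=(alive,v0)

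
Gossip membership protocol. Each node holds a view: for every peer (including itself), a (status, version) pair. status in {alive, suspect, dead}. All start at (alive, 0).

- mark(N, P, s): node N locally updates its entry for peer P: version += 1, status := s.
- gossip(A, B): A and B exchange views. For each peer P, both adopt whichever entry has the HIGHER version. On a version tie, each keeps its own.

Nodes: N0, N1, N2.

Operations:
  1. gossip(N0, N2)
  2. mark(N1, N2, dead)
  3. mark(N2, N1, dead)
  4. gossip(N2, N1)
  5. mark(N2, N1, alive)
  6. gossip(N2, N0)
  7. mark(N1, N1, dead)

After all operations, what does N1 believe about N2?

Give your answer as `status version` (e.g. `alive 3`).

Op 1: gossip N0<->N2 -> N0.N0=(alive,v0) N0.N1=(alive,v0) N0.N2=(alive,v0) | N2.N0=(alive,v0) N2.N1=(alive,v0) N2.N2=(alive,v0)
Op 2: N1 marks N2=dead -> (dead,v1)
Op 3: N2 marks N1=dead -> (dead,v1)
Op 4: gossip N2<->N1 -> N2.N0=(alive,v0) N2.N1=(dead,v1) N2.N2=(dead,v1) | N1.N0=(alive,v0) N1.N1=(dead,v1) N1.N2=(dead,v1)
Op 5: N2 marks N1=alive -> (alive,v2)
Op 6: gossip N2<->N0 -> N2.N0=(alive,v0) N2.N1=(alive,v2) N2.N2=(dead,v1) | N0.N0=(alive,v0) N0.N1=(alive,v2) N0.N2=(dead,v1)
Op 7: N1 marks N1=dead -> (dead,v2)

Answer: dead 1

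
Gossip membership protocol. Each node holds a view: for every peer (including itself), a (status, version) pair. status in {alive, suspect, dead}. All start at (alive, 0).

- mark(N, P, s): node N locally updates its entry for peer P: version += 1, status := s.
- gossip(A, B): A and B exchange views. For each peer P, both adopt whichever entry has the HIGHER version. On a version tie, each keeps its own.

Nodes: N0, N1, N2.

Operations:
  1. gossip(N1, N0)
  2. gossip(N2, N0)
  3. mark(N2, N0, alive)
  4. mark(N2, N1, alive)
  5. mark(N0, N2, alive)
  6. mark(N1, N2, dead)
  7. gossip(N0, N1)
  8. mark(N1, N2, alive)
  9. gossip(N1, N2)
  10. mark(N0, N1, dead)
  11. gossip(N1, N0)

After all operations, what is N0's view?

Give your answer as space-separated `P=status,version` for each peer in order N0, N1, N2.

Answer: N0=alive,1 N1=dead,1 N2=alive,2

Derivation:
Op 1: gossip N1<->N0 -> N1.N0=(alive,v0) N1.N1=(alive,v0) N1.N2=(alive,v0) | N0.N0=(alive,v0) N0.N1=(alive,v0) N0.N2=(alive,v0)
Op 2: gossip N2<->N0 -> N2.N0=(alive,v0) N2.N1=(alive,v0) N2.N2=(alive,v0) | N0.N0=(alive,v0) N0.N1=(alive,v0) N0.N2=(alive,v0)
Op 3: N2 marks N0=alive -> (alive,v1)
Op 4: N2 marks N1=alive -> (alive,v1)
Op 5: N0 marks N2=alive -> (alive,v1)
Op 6: N1 marks N2=dead -> (dead,v1)
Op 7: gossip N0<->N1 -> N0.N0=(alive,v0) N0.N1=(alive,v0) N0.N2=(alive,v1) | N1.N0=(alive,v0) N1.N1=(alive,v0) N1.N2=(dead,v1)
Op 8: N1 marks N2=alive -> (alive,v2)
Op 9: gossip N1<->N2 -> N1.N0=(alive,v1) N1.N1=(alive,v1) N1.N2=(alive,v2) | N2.N0=(alive,v1) N2.N1=(alive,v1) N2.N2=(alive,v2)
Op 10: N0 marks N1=dead -> (dead,v1)
Op 11: gossip N1<->N0 -> N1.N0=(alive,v1) N1.N1=(alive,v1) N1.N2=(alive,v2) | N0.N0=(alive,v1) N0.N1=(dead,v1) N0.N2=(alive,v2)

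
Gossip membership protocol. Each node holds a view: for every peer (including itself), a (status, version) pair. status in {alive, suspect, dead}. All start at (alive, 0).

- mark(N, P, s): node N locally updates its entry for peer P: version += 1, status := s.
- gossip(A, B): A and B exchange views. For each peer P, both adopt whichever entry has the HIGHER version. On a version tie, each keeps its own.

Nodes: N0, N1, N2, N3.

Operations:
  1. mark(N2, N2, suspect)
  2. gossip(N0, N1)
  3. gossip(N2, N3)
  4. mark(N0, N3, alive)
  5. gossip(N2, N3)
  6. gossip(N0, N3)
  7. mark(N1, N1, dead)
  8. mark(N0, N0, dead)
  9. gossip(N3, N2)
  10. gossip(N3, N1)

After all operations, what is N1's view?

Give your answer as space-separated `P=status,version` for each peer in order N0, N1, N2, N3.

Answer: N0=alive,0 N1=dead,1 N2=suspect,1 N3=alive,1

Derivation:
Op 1: N2 marks N2=suspect -> (suspect,v1)
Op 2: gossip N0<->N1 -> N0.N0=(alive,v0) N0.N1=(alive,v0) N0.N2=(alive,v0) N0.N3=(alive,v0) | N1.N0=(alive,v0) N1.N1=(alive,v0) N1.N2=(alive,v0) N1.N3=(alive,v0)
Op 3: gossip N2<->N3 -> N2.N0=(alive,v0) N2.N1=(alive,v0) N2.N2=(suspect,v1) N2.N3=(alive,v0) | N3.N0=(alive,v0) N3.N1=(alive,v0) N3.N2=(suspect,v1) N3.N3=(alive,v0)
Op 4: N0 marks N3=alive -> (alive,v1)
Op 5: gossip N2<->N3 -> N2.N0=(alive,v0) N2.N1=(alive,v0) N2.N2=(suspect,v1) N2.N3=(alive,v0) | N3.N0=(alive,v0) N3.N1=(alive,v0) N3.N2=(suspect,v1) N3.N3=(alive,v0)
Op 6: gossip N0<->N3 -> N0.N0=(alive,v0) N0.N1=(alive,v0) N0.N2=(suspect,v1) N0.N3=(alive,v1) | N3.N0=(alive,v0) N3.N1=(alive,v0) N3.N2=(suspect,v1) N3.N3=(alive,v1)
Op 7: N1 marks N1=dead -> (dead,v1)
Op 8: N0 marks N0=dead -> (dead,v1)
Op 9: gossip N3<->N2 -> N3.N0=(alive,v0) N3.N1=(alive,v0) N3.N2=(suspect,v1) N3.N3=(alive,v1) | N2.N0=(alive,v0) N2.N1=(alive,v0) N2.N2=(suspect,v1) N2.N3=(alive,v1)
Op 10: gossip N3<->N1 -> N3.N0=(alive,v0) N3.N1=(dead,v1) N3.N2=(suspect,v1) N3.N3=(alive,v1) | N1.N0=(alive,v0) N1.N1=(dead,v1) N1.N2=(suspect,v1) N1.N3=(alive,v1)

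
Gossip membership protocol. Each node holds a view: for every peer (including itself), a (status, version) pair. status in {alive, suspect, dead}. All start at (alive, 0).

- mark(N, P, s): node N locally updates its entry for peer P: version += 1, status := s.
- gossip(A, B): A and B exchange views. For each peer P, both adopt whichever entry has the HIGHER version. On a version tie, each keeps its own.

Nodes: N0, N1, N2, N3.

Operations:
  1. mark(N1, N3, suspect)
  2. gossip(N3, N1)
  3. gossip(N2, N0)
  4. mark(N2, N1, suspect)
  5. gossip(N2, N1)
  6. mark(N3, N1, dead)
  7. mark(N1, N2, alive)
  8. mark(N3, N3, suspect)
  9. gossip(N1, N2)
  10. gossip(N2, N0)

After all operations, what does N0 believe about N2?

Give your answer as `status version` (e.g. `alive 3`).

Op 1: N1 marks N3=suspect -> (suspect,v1)
Op 2: gossip N3<->N1 -> N3.N0=(alive,v0) N3.N1=(alive,v0) N3.N2=(alive,v0) N3.N3=(suspect,v1) | N1.N0=(alive,v0) N1.N1=(alive,v0) N1.N2=(alive,v0) N1.N3=(suspect,v1)
Op 3: gossip N2<->N0 -> N2.N0=(alive,v0) N2.N1=(alive,v0) N2.N2=(alive,v0) N2.N3=(alive,v0) | N0.N0=(alive,v0) N0.N1=(alive,v0) N0.N2=(alive,v0) N0.N3=(alive,v0)
Op 4: N2 marks N1=suspect -> (suspect,v1)
Op 5: gossip N2<->N1 -> N2.N0=(alive,v0) N2.N1=(suspect,v1) N2.N2=(alive,v0) N2.N3=(suspect,v1) | N1.N0=(alive,v0) N1.N1=(suspect,v1) N1.N2=(alive,v0) N1.N3=(suspect,v1)
Op 6: N3 marks N1=dead -> (dead,v1)
Op 7: N1 marks N2=alive -> (alive,v1)
Op 8: N3 marks N3=suspect -> (suspect,v2)
Op 9: gossip N1<->N2 -> N1.N0=(alive,v0) N1.N1=(suspect,v1) N1.N2=(alive,v1) N1.N3=(suspect,v1) | N2.N0=(alive,v0) N2.N1=(suspect,v1) N2.N2=(alive,v1) N2.N3=(suspect,v1)
Op 10: gossip N2<->N0 -> N2.N0=(alive,v0) N2.N1=(suspect,v1) N2.N2=(alive,v1) N2.N3=(suspect,v1) | N0.N0=(alive,v0) N0.N1=(suspect,v1) N0.N2=(alive,v1) N0.N3=(suspect,v1)

Answer: alive 1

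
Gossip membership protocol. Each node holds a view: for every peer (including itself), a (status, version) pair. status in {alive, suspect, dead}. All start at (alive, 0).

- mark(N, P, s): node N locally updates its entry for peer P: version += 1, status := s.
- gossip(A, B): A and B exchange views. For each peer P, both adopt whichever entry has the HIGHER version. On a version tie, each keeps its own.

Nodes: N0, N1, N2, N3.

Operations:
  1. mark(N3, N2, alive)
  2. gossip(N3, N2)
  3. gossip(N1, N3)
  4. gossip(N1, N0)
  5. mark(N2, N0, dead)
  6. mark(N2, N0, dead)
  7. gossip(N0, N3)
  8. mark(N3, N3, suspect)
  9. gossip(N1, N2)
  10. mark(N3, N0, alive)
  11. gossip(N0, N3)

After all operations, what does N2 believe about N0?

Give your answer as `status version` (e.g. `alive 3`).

Answer: dead 2

Derivation:
Op 1: N3 marks N2=alive -> (alive,v1)
Op 2: gossip N3<->N2 -> N3.N0=(alive,v0) N3.N1=(alive,v0) N3.N2=(alive,v1) N3.N3=(alive,v0) | N2.N0=(alive,v0) N2.N1=(alive,v0) N2.N2=(alive,v1) N2.N3=(alive,v0)
Op 3: gossip N1<->N3 -> N1.N0=(alive,v0) N1.N1=(alive,v0) N1.N2=(alive,v1) N1.N3=(alive,v0) | N3.N0=(alive,v0) N3.N1=(alive,v0) N3.N2=(alive,v1) N3.N3=(alive,v0)
Op 4: gossip N1<->N0 -> N1.N0=(alive,v0) N1.N1=(alive,v0) N1.N2=(alive,v1) N1.N3=(alive,v0) | N0.N0=(alive,v0) N0.N1=(alive,v0) N0.N2=(alive,v1) N0.N3=(alive,v0)
Op 5: N2 marks N0=dead -> (dead,v1)
Op 6: N2 marks N0=dead -> (dead,v2)
Op 7: gossip N0<->N3 -> N0.N0=(alive,v0) N0.N1=(alive,v0) N0.N2=(alive,v1) N0.N3=(alive,v0) | N3.N0=(alive,v0) N3.N1=(alive,v0) N3.N2=(alive,v1) N3.N3=(alive,v0)
Op 8: N3 marks N3=suspect -> (suspect,v1)
Op 9: gossip N1<->N2 -> N1.N0=(dead,v2) N1.N1=(alive,v0) N1.N2=(alive,v1) N1.N3=(alive,v0) | N2.N0=(dead,v2) N2.N1=(alive,v0) N2.N2=(alive,v1) N2.N3=(alive,v0)
Op 10: N3 marks N0=alive -> (alive,v1)
Op 11: gossip N0<->N3 -> N0.N0=(alive,v1) N0.N1=(alive,v0) N0.N2=(alive,v1) N0.N3=(suspect,v1) | N3.N0=(alive,v1) N3.N1=(alive,v0) N3.N2=(alive,v1) N3.N3=(suspect,v1)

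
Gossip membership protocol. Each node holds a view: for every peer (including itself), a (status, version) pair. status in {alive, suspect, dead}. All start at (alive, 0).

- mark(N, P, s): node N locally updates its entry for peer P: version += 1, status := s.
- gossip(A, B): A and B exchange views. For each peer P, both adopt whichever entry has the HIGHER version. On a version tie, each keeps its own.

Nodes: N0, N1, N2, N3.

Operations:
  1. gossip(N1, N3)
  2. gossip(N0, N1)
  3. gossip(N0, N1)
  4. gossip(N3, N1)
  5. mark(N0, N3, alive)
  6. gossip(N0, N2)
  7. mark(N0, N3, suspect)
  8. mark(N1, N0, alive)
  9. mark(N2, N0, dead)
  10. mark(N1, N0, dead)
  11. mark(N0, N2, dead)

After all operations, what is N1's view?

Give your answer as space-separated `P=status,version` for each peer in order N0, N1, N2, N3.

Op 1: gossip N1<->N3 -> N1.N0=(alive,v0) N1.N1=(alive,v0) N1.N2=(alive,v0) N1.N3=(alive,v0) | N3.N0=(alive,v0) N3.N1=(alive,v0) N3.N2=(alive,v0) N3.N3=(alive,v0)
Op 2: gossip N0<->N1 -> N0.N0=(alive,v0) N0.N1=(alive,v0) N0.N2=(alive,v0) N0.N3=(alive,v0) | N1.N0=(alive,v0) N1.N1=(alive,v0) N1.N2=(alive,v0) N1.N3=(alive,v0)
Op 3: gossip N0<->N1 -> N0.N0=(alive,v0) N0.N1=(alive,v0) N0.N2=(alive,v0) N0.N3=(alive,v0) | N1.N0=(alive,v0) N1.N1=(alive,v0) N1.N2=(alive,v0) N1.N3=(alive,v0)
Op 4: gossip N3<->N1 -> N3.N0=(alive,v0) N3.N1=(alive,v0) N3.N2=(alive,v0) N3.N3=(alive,v0) | N1.N0=(alive,v0) N1.N1=(alive,v0) N1.N2=(alive,v0) N1.N3=(alive,v0)
Op 5: N0 marks N3=alive -> (alive,v1)
Op 6: gossip N0<->N2 -> N0.N0=(alive,v0) N0.N1=(alive,v0) N0.N2=(alive,v0) N0.N3=(alive,v1) | N2.N0=(alive,v0) N2.N1=(alive,v0) N2.N2=(alive,v0) N2.N3=(alive,v1)
Op 7: N0 marks N3=suspect -> (suspect,v2)
Op 8: N1 marks N0=alive -> (alive,v1)
Op 9: N2 marks N0=dead -> (dead,v1)
Op 10: N1 marks N0=dead -> (dead,v2)
Op 11: N0 marks N2=dead -> (dead,v1)

Answer: N0=dead,2 N1=alive,0 N2=alive,0 N3=alive,0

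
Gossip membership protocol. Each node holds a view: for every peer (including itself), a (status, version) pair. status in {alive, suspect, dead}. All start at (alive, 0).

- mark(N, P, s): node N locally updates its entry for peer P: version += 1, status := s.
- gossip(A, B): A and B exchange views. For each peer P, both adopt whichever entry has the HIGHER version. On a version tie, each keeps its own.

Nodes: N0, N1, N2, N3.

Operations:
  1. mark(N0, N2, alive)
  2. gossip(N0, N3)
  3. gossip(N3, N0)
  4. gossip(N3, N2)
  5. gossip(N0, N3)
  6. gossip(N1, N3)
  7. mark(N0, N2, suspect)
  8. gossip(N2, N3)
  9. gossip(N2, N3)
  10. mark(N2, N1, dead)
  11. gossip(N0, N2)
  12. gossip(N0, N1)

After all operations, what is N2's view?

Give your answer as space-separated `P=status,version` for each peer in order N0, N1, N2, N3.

Op 1: N0 marks N2=alive -> (alive,v1)
Op 2: gossip N0<->N3 -> N0.N0=(alive,v0) N0.N1=(alive,v0) N0.N2=(alive,v1) N0.N3=(alive,v0) | N3.N0=(alive,v0) N3.N1=(alive,v0) N3.N2=(alive,v1) N3.N3=(alive,v0)
Op 3: gossip N3<->N0 -> N3.N0=(alive,v0) N3.N1=(alive,v0) N3.N2=(alive,v1) N3.N3=(alive,v0) | N0.N0=(alive,v0) N0.N1=(alive,v0) N0.N2=(alive,v1) N0.N3=(alive,v0)
Op 4: gossip N3<->N2 -> N3.N0=(alive,v0) N3.N1=(alive,v0) N3.N2=(alive,v1) N3.N3=(alive,v0) | N2.N0=(alive,v0) N2.N1=(alive,v0) N2.N2=(alive,v1) N2.N3=(alive,v0)
Op 5: gossip N0<->N3 -> N0.N0=(alive,v0) N0.N1=(alive,v0) N0.N2=(alive,v1) N0.N3=(alive,v0) | N3.N0=(alive,v0) N3.N1=(alive,v0) N3.N2=(alive,v1) N3.N3=(alive,v0)
Op 6: gossip N1<->N3 -> N1.N0=(alive,v0) N1.N1=(alive,v0) N1.N2=(alive,v1) N1.N3=(alive,v0) | N3.N0=(alive,v0) N3.N1=(alive,v0) N3.N2=(alive,v1) N3.N3=(alive,v0)
Op 7: N0 marks N2=suspect -> (suspect,v2)
Op 8: gossip N2<->N3 -> N2.N0=(alive,v0) N2.N1=(alive,v0) N2.N2=(alive,v1) N2.N3=(alive,v0) | N3.N0=(alive,v0) N3.N1=(alive,v0) N3.N2=(alive,v1) N3.N3=(alive,v0)
Op 9: gossip N2<->N3 -> N2.N0=(alive,v0) N2.N1=(alive,v0) N2.N2=(alive,v1) N2.N3=(alive,v0) | N3.N0=(alive,v0) N3.N1=(alive,v0) N3.N2=(alive,v1) N3.N3=(alive,v0)
Op 10: N2 marks N1=dead -> (dead,v1)
Op 11: gossip N0<->N2 -> N0.N0=(alive,v0) N0.N1=(dead,v1) N0.N2=(suspect,v2) N0.N3=(alive,v0) | N2.N0=(alive,v0) N2.N1=(dead,v1) N2.N2=(suspect,v2) N2.N3=(alive,v0)
Op 12: gossip N0<->N1 -> N0.N0=(alive,v0) N0.N1=(dead,v1) N0.N2=(suspect,v2) N0.N3=(alive,v0) | N1.N0=(alive,v0) N1.N1=(dead,v1) N1.N2=(suspect,v2) N1.N3=(alive,v0)

Answer: N0=alive,0 N1=dead,1 N2=suspect,2 N3=alive,0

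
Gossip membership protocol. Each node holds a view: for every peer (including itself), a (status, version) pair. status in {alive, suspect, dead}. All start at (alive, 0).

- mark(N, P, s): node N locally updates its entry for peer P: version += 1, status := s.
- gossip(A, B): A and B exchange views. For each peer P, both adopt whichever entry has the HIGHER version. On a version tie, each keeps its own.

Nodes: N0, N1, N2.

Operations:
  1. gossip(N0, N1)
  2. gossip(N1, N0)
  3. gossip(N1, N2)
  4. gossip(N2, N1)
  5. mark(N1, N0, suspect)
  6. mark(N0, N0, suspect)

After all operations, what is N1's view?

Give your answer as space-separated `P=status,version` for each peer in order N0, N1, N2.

Answer: N0=suspect,1 N1=alive,0 N2=alive,0

Derivation:
Op 1: gossip N0<->N1 -> N0.N0=(alive,v0) N0.N1=(alive,v0) N0.N2=(alive,v0) | N1.N0=(alive,v0) N1.N1=(alive,v0) N1.N2=(alive,v0)
Op 2: gossip N1<->N0 -> N1.N0=(alive,v0) N1.N1=(alive,v0) N1.N2=(alive,v0) | N0.N0=(alive,v0) N0.N1=(alive,v0) N0.N2=(alive,v0)
Op 3: gossip N1<->N2 -> N1.N0=(alive,v0) N1.N1=(alive,v0) N1.N2=(alive,v0) | N2.N0=(alive,v0) N2.N1=(alive,v0) N2.N2=(alive,v0)
Op 4: gossip N2<->N1 -> N2.N0=(alive,v0) N2.N1=(alive,v0) N2.N2=(alive,v0) | N1.N0=(alive,v0) N1.N1=(alive,v0) N1.N2=(alive,v0)
Op 5: N1 marks N0=suspect -> (suspect,v1)
Op 6: N0 marks N0=suspect -> (suspect,v1)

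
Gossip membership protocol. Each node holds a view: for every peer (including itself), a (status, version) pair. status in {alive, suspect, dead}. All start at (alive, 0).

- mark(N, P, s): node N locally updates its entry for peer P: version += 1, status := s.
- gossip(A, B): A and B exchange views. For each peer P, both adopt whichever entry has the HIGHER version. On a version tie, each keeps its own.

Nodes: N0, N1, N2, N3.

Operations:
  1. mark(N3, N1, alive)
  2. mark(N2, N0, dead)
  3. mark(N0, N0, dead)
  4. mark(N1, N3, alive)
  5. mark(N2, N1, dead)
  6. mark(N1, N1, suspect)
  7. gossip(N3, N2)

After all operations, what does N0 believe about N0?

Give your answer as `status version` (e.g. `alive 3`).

Op 1: N3 marks N1=alive -> (alive,v1)
Op 2: N2 marks N0=dead -> (dead,v1)
Op 3: N0 marks N0=dead -> (dead,v1)
Op 4: N1 marks N3=alive -> (alive,v1)
Op 5: N2 marks N1=dead -> (dead,v1)
Op 6: N1 marks N1=suspect -> (suspect,v1)
Op 7: gossip N3<->N2 -> N3.N0=(dead,v1) N3.N1=(alive,v1) N3.N2=(alive,v0) N3.N3=(alive,v0) | N2.N0=(dead,v1) N2.N1=(dead,v1) N2.N2=(alive,v0) N2.N3=(alive,v0)

Answer: dead 1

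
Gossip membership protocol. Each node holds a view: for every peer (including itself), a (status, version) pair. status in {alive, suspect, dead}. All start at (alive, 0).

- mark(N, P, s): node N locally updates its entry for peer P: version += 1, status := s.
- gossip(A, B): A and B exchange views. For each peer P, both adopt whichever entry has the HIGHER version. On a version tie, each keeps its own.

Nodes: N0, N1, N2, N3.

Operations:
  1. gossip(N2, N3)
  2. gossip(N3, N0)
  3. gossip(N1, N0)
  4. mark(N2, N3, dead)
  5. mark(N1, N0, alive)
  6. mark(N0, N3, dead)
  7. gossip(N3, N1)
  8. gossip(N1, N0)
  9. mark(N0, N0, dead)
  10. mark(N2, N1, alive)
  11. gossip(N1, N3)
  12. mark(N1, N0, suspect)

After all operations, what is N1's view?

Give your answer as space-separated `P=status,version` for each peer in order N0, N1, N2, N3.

Answer: N0=suspect,2 N1=alive,0 N2=alive,0 N3=dead,1

Derivation:
Op 1: gossip N2<->N3 -> N2.N0=(alive,v0) N2.N1=(alive,v0) N2.N2=(alive,v0) N2.N3=(alive,v0) | N3.N0=(alive,v0) N3.N1=(alive,v0) N3.N2=(alive,v0) N3.N3=(alive,v0)
Op 2: gossip N3<->N0 -> N3.N0=(alive,v0) N3.N1=(alive,v0) N3.N2=(alive,v0) N3.N3=(alive,v0) | N0.N0=(alive,v0) N0.N1=(alive,v0) N0.N2=(alive,v0) N0.N3=(alive,v0)
Op 3: gossip N1<->N0 -> N1.N0=(alive,v0) N1.N1=(alive,v0) N1.N2=(alive,v0) N1.N3=(alive,v0) | N0.N0=(alive,v0) N0.N1=(alive,v0) N0.N2=(alive,v0) N0.N3=(alive,v0)
Op 4: N2 marks N3=dead -> (dead,v1)
Op 5: N1 marks N0=alive -> (alive,v1)
Op 6: N0 marks N3=dead -> (dead,v1)
Op 7: gossip N3<->N1 -> N3.N0=(alive,v1) N3.N1=(alive,v0) N3.N2=(alive,v0) N3.N3=(alive,v0) | N1.N0=(alive,v1) N1.N1=(alive,v0) N1.N2=(alive,v0) N1.N3=(alive,v0)
Op 8: gossip N1<->N0 -> N1.N0=(alive,v1) N1.N1=(alive,v0) N1.N2=(alive,v0) N1.N3=(dead,v1) | N0.N0=(alive,v1) N0.N1=(alive,v0) N0.N2=(alive,v0) N0.N3=(dead,v1)
Op 9: N0 marks N0=dead -> (dead,v2)
Op 10: N2 marks N1=alive -> (alive,v1)
Op 11: gossip N1<->N3 -> N1.N0=(alive,v1) N1.N1=(alive,v0) N1.N2=(alive,v0) N1.N3=(dead,v1) | N3.N0=(alive,v1) N3.N1=(alive,v0) N3.N2=(alive,v0) N3.N3=(dead,v1)
Op 12: N1 marks N0=suspect -> (suspect,v2)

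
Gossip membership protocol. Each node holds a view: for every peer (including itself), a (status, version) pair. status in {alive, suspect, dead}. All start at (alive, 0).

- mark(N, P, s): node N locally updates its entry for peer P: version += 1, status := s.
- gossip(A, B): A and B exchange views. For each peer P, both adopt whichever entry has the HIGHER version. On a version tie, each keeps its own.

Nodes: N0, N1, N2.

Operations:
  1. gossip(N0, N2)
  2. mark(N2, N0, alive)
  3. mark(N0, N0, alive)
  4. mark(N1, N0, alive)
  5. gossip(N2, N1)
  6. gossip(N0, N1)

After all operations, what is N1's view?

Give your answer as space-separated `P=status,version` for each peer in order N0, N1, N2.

Answer: N0=alive,1 N1=alive,0 N2=alive,0

Derivation:
Op 1: gossip N0<->N2 -> N0.N0=(alive,v0) N0.N1=(alive,v0) N0.N2=(alive,v0) | N2.N0=(alive,v0) N2.N1=(alive,v0) N2.N2=(alive,v0)
Op 2: N2 marks N0=alive -> (alive,v1)
Op 3: N0 marks N0=alive -> (alive,v1)
Op 4: N1 marks N0=alive -> (alive,v1)
Op 5: gossip N2<->N1 -> N2.N0=(alive,v1) N2.N1=(alive,v0) N2.N2=(alive,v0) | N1.N0=(alive,v1) N1.N1=(alive,v0) N1.N2=(alive,v0)
Op 6: gossip N0<->N1 -> N0.N0=(alive,v1) N0.N1=(alive,v0) N0.N2=(alive,v0) | N1.N0=(alive,v1) N1.N1=(alive,v0) N1.N2=(alive,v0)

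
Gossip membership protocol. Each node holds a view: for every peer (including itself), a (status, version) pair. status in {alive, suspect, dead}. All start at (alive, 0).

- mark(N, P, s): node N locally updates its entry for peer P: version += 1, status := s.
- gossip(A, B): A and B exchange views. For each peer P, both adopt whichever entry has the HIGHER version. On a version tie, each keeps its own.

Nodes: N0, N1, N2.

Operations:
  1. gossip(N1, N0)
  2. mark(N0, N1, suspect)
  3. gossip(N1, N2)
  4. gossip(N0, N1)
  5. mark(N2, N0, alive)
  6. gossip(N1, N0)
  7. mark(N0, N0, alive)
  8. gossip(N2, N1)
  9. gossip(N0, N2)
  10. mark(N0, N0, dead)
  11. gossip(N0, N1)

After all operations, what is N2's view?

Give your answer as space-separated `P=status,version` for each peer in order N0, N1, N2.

Answer: N0=alive,1 N1=suspect,1 N2=alive,0

Derivation:
Op 1: gossip N1<->N0 -> N1.N0=(alive,v0) N1.N1=(alive,v0) N1.N2=(alive,v0) | N0.N0=(alive,v0) N0.N1=(alive,v0) N0.N2=(alive,v0)
Op 2: N0 marks N1=suspect -> (suspect,v1)
Op 3: gossip N1<->N2 -> N1.N0=(alive,v0) N1.N1=(alive,v0) N1.N2=(alive,v0) | N2.N0=(alive,v0) N2.N1=(alive,v0) N2.N2=(alive,v0)
Op 4: gossip N0<->N1 -> N0.N0=(alive,v0) N0.N1=(suspect,v1) N0.N2=(alive,v0) | N1.N0=(alive,v0) N1.N1=(suspect,v1) N1.N2=(alive,v0)
Op 5: N2 marks N0=alive -> (alive,v1)
Op 6: gossip N1<->N0 -> N1.N0=(alive,v0) N1.N1=(suspect,v1) N1.N2=(alive,v0) | N0.N0=(alive,v0) N0.N1=(suspect,v1) N0.N2=(alive,v0)
Op 7: N0 marks N0=alive -> (alive,v1)
Op 8: gossip N2<->N1 -> N2.N0=(alive,v1) N2.N1=(suspect,v1) N2.N2=(alive,v0) | N1.N0=(alive,v1) N1.N1=(suspect,v1) N1.N2=(alive,v0)
Op 9: gossip N0<->N2 -> N0.N0=(alive,v1) N0.N1=(suspect,v1) N0.N2=(alive,v0) | N2.N0=(alive,v1) N2.N1=(suspect,v1) N2.N2=(alive,v0)
Op 10: N0 marks N0=dead -> (dead,v2)
Op 11: gossip N0<->N1 -> N0.N0=(dead,v2) N0.N1=(suspect,v1) N0.N2=(alive,v0) | N1.N0=(dead,v2) N1.N1=(suspect,v1) N1.N2=(alive,v0)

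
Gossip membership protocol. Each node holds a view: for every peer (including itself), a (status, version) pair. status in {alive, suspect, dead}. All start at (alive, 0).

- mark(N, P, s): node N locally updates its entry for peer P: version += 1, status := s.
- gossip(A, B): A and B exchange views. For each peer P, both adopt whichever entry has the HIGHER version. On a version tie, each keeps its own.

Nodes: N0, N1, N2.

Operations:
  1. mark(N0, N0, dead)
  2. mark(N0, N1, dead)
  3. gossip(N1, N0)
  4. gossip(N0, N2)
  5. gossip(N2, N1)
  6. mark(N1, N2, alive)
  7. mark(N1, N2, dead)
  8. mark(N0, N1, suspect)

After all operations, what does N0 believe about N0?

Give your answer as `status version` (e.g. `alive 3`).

Op 1: N0 marks N0=dead -> (dead,v1)
Op 2: N0 marks N1=dead -> (dead,v1)
Op 3: gossip N1<->N0 -> N1.N0=(dead,v1) N1.N1=(dead,v1) N1.N2=(alive,v0) | N0.N0=(dead,v1) N0.N1=(dead,v1) N0.N2=(alive,v0)
Op 4: gossip N0<->N2 -> N0.N0=(dead,v1) N0.N1=(dead,v1) N0.N2=(alive,v0) | N2.N0=(dead,v1) N2.N1=(dead,v1) N2.N2=(alive,v0)
Op 5: gossip N2<->N1 -> N2.N0=(dead,v1) N2.N1=(dead,v1) N2.N2=(alive,v0) | N1.N0=(dead,v1) N1.N1=(dead,v1) N1.N2=(alive,v0)
Op 6: N1 marks N2=alive -> (alive,v1)
Op 7: N1 marks N2=dead -> (dead,v2)
Op 8: N0 marks N1=suspect -> (suspect,v2)

Answer: dead 1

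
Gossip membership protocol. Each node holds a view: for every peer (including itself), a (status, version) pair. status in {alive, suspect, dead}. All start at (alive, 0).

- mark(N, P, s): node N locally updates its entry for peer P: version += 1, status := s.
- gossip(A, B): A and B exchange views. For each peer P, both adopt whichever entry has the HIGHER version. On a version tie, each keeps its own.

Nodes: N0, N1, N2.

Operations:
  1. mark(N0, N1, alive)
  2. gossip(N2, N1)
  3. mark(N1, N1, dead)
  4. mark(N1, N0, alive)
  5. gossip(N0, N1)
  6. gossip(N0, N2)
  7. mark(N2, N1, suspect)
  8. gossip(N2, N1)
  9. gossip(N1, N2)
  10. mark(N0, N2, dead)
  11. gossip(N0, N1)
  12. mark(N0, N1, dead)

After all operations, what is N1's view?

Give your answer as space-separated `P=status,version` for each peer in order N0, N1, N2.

Answer: N0=alive,1 N1=suspect,2 N2=dead,1

Derivation:
Op 1: N0 marks N1=alive -> (alive,v1)
Op 2: gossip N2<->N1 -> N2.N0=(alive,v0) N2.N1=(alive,v0) N2.N2=(alive,v0) | N1.N0=(alive,v0) N1.N1=(alive,v0) N1.N2=(alive,v0)
Op 3: N1 marks N1=dead -> (dead,v1)
Op 4: N1 marks N0=alive -> (alive,v1)
Op 5: gossip N0<->N1 -> N0.N0=(alive,v1) N0.N1=(alive,v1) N0.N2=(alive,v0) | N1.N0=(alive,v1) N1.N1=(dead,v1) N1.N2=(alive,v0)
Op 6: gossip N0<->N2 -> N0.N0=(alive,v1) N0.N1=(alive,v1) N0.N2=(alive,v0) | N2.N0=(alive,v1) N2.N1=(alive,v1) N2.N2=(alive,v0)
Op 7: N2 marks N1=suspect -> (suspect,v2)
Op 8: gossip N2<->N1 -> N2.N0=(alive,v1) N2.N1=(suspect,v2) N2.N2=(alive,v0) | N1.N0=(alive,v1) N1.N1=(suspect,v2) N1.N2=(alive,v0)
Op 9: gossip N1<->N2 -> N1.N0=(alive,v1) N1.N1=(suspect,v2) N1.N2=(alive,v0) | N2.N0=(alive,v1) N2.N1=(suspect,v2) N2.N2=(alive,v0)
Op 10: N0 marks N2=dead -> (dead,v1)
Op 11: gossip N0<->N1 -> N0.N0=(alive,v1) N0.N1=(suspect,v2) N0.N2=(dead,v1) | N1.N0=(alive,v1) N1.N1=(suspect,v2) N1.N2=(dead,v1)
Op 12: N0 marks N1=dead -> (dead,v3)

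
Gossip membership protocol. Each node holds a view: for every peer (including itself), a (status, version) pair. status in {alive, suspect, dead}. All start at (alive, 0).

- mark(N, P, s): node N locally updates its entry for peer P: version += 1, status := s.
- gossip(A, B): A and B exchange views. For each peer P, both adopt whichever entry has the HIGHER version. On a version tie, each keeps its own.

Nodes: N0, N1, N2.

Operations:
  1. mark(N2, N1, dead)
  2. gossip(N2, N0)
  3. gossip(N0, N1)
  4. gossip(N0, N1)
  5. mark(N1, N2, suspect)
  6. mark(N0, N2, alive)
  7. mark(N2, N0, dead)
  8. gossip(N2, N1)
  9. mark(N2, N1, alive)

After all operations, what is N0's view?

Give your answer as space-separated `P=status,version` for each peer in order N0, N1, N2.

Op 1: N2 marks N1=dead -> (dead,v1)
Op 2: gossip N2<->N0 -> N2.N0=(alive,v0) N2.N1=(dead,v1) N2.N2=(alive,v0) | N0.N0=(alive,v0) N0.N1=(dead,v1) N0.N2=(alive,v0)
Op 3: gossip N0<->N1 -> N0.N0=(alive,v0) N0.N1=(dead,v1) N0.N2=(alive,v0) | N1.N0=(alive,v0) N1.N1=(dead,v1) N1.N2=(alive,v0)
Op 4: gossip N0<->N1 -> N0.N0=(alive,v0) N0.N1=(dead,v1) N0.N2=(alive,v0) | N1.N0=(alive,v0) N1.N1=(dead,v1) N1.N2=(alive,v0)
Op 5: N1 marks N2=suspect -> (suspect,v1)
Op 6: N0 marks N2=alive -> (alive,v1)
Op 7: N2 marks N0=dead -> (dead,v1)
Op 8: gossip N2<->N1 -> N2.N0=(dead,v1) N2.N1=(dead,v1) N2.N2=(suspect,v1) | N1.N0=(dead,v1) N1.N1=(dead,v1) N1.N2=(suspect,v1)
Op 9: N2 marks N1=alive -> (alive,v2)

Answer: N0=alive,0 N1=dead,1 N2=alive,1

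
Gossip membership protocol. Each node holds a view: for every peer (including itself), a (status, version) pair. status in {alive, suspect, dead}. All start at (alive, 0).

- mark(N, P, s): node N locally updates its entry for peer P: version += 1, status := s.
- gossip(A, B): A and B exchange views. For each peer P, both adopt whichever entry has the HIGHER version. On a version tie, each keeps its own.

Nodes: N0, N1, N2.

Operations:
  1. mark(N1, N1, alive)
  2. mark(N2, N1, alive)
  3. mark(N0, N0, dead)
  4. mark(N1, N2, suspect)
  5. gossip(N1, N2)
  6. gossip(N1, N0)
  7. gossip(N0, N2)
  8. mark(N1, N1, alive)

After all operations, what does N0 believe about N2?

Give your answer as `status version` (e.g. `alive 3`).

Answer: suspect 1

Derivation:
Op 1: N1 marks N1=alive -> (alive,v1)
Op 2: N2 marks N1=alive -> (alive,v1)
Op 3: N0 marks N0=dead -> (dead,v1)
Op 4: N1 marks N2=suspect -> (suspect,v1)
Op 5: gossip N1<->N2 -> N1.N0=(alive,v0) N1.N1=(alive,v1) N1.N2=(suspect,v1) | N2.N0=(alive,v0) N2.N1=(alive,v1) N2.N2=(suspect,v1)
Op 6: gossip N1<->N0 -> N1.N0=(dead,v1) N1.N1=(alive,v1) N1.N2=(suspect,v1) | N0.N0=(dead,v1) N0.N1=(alive,v1) N0.N2=(suspect,v1)
Op 7: gossip N0<->N2 -> N0.N0=(dead,v1) N0.N1=(alive,v1) N0.N2=(suspect,v1) | N2.N0=(dead,v1) N2.N1=(alive,v1) N2.N2=(suspect,v1)
Op 8: N1 marks N1=alive -> (alive,v2)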